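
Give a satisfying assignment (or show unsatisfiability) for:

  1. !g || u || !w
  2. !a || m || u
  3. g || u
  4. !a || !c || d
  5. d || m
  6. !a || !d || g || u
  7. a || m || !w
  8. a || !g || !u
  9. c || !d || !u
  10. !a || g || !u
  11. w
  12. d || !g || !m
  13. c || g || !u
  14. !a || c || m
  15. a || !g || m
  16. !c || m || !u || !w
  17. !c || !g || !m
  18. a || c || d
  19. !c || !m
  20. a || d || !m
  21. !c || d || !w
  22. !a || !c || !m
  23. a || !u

No satisfying assignment exists.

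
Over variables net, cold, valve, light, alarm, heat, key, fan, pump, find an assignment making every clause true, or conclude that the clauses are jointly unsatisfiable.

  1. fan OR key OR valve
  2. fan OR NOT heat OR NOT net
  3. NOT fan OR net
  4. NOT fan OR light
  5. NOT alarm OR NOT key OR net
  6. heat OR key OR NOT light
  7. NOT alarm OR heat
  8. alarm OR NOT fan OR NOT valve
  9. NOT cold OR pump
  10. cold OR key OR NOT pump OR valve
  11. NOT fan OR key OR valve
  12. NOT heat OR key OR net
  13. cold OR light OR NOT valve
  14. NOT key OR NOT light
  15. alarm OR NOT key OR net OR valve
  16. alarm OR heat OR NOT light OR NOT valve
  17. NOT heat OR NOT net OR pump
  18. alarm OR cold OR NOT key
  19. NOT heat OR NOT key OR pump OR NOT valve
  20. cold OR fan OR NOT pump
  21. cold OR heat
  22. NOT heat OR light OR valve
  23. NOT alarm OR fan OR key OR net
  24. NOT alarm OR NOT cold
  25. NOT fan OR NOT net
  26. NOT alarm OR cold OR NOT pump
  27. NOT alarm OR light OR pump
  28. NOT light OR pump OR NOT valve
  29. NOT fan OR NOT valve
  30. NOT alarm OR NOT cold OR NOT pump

net=F, cold=T, valve=T, light=F, alarm=F, heat=T, key=T, fan=F, pump=T

Set net = False.
  then (NOT fan OR net) forces fan = False.
Set cold = True.
  then (NOT cold OR pump) forces pump = True.
  then (NOT alarm OR NOT cold) forces alarm = False.
Set valve = True.
Set light = False.
Set heat = True.
  then (NOT heat OR key OR net) forces key = True.
All clauses satisfied.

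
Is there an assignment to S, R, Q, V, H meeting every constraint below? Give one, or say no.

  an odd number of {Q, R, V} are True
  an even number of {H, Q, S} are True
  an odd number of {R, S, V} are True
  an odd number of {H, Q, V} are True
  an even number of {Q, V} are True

No satisfying assignment exists.

Adding constraints 1, 2, 3, 4, 5 mod 2: every variable appears an even number of times on the left, so the left side is 0.
But the right sides sum to 1 (mod 2). 0 ≠ 1 — the system is inconsistent.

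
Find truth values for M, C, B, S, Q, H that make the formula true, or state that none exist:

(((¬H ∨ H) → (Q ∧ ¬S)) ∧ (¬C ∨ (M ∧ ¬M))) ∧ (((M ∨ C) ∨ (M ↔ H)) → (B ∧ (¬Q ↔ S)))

M: False, C: False, B: False, S: False, Q: True, H: True

  ((¬H ∨ H) → (Q ∧ ¬S)) ∧ (¬C ∨ (M ∧ ¬M)) = True
    (¬H ∨ H) → (Q ∧ ¬S) = True
      ¬H ∨ H = True
        ¬H = False
      Q ∧ ¬S = True
        ¬S = True
    ¬C ∨ (M ∧ ¬M) = True
      ¬C = True
      M ∧ ¬M = False
        ¬M = True
  ((M ∨ C) ∨ (M ↔ H)) → (B ∧ (¬Q ↔ S)) = True
    (M ∨ C) ∨ (M ↔ H) = False
      M ∨ C = False
      M ↔ H = False
    B ∧ (¬Q ↔ S) = False
      ¬Q ↔ S = True
        ¬Q = False
Both conjuncts True, so the formula holds.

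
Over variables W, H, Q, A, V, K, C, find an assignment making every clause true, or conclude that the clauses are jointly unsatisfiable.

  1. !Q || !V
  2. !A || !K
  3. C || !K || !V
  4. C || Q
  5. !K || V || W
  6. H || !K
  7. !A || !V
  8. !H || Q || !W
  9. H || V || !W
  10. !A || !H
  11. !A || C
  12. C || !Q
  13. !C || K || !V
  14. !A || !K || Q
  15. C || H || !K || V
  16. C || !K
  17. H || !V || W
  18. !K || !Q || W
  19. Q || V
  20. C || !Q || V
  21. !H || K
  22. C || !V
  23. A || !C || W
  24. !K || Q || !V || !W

Set W = True.
Try H = False:
  (H || !K) forces K = False.
  (H || V || !W) forces V = True.
  (!Q || !V) forces Q = False.
  (C || Q) forces C = True.
  clause (!C || K || !V) is falsified — backtrack.
So H = True.
  then (!H || Q || !W) forces Q = True.
  then (!A || !H) forces A = False.
  then (C || !Q) forces C = True.
  then (!H || K) forces K = True.
  then (!Q || !V) forces V = False.
All clauses satisfied.

W = True, H = True, Q = True, A = False, V = False, K = True, C = True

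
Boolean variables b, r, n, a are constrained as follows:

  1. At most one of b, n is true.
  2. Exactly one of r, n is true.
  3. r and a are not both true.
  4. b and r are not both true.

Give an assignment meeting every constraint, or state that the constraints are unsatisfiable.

b: False; r: False; n: True; a: False

  (1) {b, n}: 1 true — at most one ✓
  (2) {r, n}: 1 true — exactly one ✓
  (3) r=F, a=F — not both ✓
  (4) b=F, r=F — not both ✓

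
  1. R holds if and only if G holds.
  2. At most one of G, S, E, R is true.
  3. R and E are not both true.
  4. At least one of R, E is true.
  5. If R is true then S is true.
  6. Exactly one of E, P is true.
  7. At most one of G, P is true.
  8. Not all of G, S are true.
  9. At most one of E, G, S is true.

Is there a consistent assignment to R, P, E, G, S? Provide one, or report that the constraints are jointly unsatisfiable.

R = False, P = False, E = True, G = False, S = False

  (1) R=F, G=F — same ✓
  (2) {G, S, E, R}: 1 true — at most one ✓
  (3) R=F, E=T — not both ✓
  (4) {R, E}: 1 true — at least one ✓
  (5) R=F ⇒ S: vacuous ✓
  (6) {E, P}: 1 true — exactly one ✓
  (7) {G, P}: 0 true — at most one ✓
  (8) {G, S}: 0/2 true — not all ✓
  (9) {E, G, S}: 1 true — at most one ✓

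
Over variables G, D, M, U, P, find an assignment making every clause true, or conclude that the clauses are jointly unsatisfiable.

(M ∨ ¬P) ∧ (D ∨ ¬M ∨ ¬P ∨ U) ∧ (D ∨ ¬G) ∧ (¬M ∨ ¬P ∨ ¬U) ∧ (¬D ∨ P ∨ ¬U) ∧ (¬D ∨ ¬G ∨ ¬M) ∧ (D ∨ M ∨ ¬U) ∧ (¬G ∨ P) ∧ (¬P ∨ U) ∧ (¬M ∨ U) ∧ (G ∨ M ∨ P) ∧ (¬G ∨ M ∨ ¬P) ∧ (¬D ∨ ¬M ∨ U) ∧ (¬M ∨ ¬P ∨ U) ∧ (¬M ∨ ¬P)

G = False, D = False, M = True, U = True, P = False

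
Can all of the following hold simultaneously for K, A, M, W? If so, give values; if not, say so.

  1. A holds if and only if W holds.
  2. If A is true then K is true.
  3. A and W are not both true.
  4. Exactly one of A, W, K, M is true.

K: True, A: False, M: False, W: False

  (1) A=F, W=F — same ✓
  (2) A=F ⇒ K: vacuous ✓
  (3) A=F, W=F — not both ✓
  (4) {A, W, K, M}: 1 true — exactly one ✓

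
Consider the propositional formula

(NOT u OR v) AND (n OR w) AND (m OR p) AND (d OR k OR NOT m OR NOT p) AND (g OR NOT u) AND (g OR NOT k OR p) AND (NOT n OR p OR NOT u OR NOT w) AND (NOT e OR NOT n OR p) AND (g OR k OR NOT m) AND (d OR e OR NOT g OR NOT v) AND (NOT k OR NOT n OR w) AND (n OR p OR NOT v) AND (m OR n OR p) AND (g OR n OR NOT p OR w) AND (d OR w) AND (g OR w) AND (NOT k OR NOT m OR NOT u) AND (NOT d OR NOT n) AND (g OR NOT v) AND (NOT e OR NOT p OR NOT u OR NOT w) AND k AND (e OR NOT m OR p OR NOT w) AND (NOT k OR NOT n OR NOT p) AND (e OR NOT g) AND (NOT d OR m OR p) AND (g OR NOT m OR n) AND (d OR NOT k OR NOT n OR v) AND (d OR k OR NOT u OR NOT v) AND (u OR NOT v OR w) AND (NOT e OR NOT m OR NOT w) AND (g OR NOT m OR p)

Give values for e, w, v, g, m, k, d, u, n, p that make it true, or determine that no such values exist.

Unit clause (k) forces k = True.
Set e = False.
  then (e OR NOT g) forces g = False.
  then (g OR NOT u) forces u = False.
  then (g OR NOT k OR p) forces p = True.
  then (g OR w) forces w = True.
  then (g OR NOT v) forces v = False.
  then (NOT k OR NOT n OR NOT p) forces n = False.
  then (g OR NOT m OR n) forces m = False.
Set d = True.
All clauses satisfied.

e: False; w: True; v: False; g: False; m: False; k: True; d: True; u: False; n: False; p: True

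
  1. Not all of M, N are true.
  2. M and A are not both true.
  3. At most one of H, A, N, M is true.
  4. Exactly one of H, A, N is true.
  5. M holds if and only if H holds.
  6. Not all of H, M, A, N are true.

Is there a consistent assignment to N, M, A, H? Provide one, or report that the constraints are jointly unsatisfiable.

N = False; M = False; A = True; H = False

  (1) {M, N}: 0/2 true — not all ✓
  (2) M=F, A=T — not both ✓
  (3) {H, A, N, M}: 1 true — at most one ✓
  (4) {H, A, N}: 1 true — exactly one ✓
  (5) M=F, H=F — same ✓
  (6) {H, M, A, N}: 1/4 true — not all ✓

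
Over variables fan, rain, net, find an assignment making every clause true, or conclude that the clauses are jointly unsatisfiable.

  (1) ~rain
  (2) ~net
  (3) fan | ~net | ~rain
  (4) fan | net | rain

fan = True, rain = False, net = False

Unit clause (~rain) forces rain = False.
Unit clause (~net) forces net = False.
In (fan | net | rain) only fan is left, so fan = True.
All clauses satisfied.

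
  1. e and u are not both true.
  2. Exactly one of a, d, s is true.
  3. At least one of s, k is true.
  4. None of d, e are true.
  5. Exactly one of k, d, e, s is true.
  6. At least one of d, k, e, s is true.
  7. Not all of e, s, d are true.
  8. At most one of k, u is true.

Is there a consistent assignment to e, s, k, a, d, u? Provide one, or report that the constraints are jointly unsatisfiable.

e: False, s: False, k: True, a: True, d: False, u: False

  (1) e=F, u=F — not both ✓
  (2) {a, d, s}: 1 true — exactly one ✓
  (3) {s, k}: 1 true — at least one ✓
  (4) {d, e}: 0 true — none ✓
  (5) {k, d, e, s}: 1 true — exactly one ✓
  (6) {d, k, e, s}: 1 true — at least one ✓
  (7) {e, s, d}: 0/3 true — not all ✓
  (8) {k, u}: 1 true — at most one ✓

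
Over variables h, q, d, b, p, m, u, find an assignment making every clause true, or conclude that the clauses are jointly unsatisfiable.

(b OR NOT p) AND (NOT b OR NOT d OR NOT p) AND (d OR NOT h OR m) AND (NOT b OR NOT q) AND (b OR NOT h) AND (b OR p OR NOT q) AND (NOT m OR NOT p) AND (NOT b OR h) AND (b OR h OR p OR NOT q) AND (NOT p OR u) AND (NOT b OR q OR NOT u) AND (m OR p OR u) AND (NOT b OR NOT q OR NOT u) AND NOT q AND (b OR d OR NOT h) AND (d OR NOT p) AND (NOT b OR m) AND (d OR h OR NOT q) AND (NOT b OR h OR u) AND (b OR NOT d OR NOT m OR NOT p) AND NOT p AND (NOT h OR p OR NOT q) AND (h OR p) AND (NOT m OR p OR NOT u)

Unit clause (NOT q) forces q = False.
Unit clause (NOT p) forces p = False.
In (h OR p) only h is left, so h = True.
In (b OR NOT h) only b is left, so b = True.
In (NOT b OR q OR NOT u) only NOT u is left, so u = False.
In (m OR p OR u) only m is left, so m = True.
Set d = True.
All clauses satisfied.

h = True, q = False, d = True, b = True, p = False, m = True, u = False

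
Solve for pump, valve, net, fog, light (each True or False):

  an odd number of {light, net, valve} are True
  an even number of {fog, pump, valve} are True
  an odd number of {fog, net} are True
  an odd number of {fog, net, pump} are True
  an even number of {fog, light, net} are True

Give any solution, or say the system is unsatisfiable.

Adding constraints 1, 2, 3, 4, 5 mod 2: every variable appears an even number of times on the left, so the left side is 0.
But the right sides sum to 1 (mod 2). 0 ≠ 1 — the system is inconsistent.

The formula is unsatisfiable.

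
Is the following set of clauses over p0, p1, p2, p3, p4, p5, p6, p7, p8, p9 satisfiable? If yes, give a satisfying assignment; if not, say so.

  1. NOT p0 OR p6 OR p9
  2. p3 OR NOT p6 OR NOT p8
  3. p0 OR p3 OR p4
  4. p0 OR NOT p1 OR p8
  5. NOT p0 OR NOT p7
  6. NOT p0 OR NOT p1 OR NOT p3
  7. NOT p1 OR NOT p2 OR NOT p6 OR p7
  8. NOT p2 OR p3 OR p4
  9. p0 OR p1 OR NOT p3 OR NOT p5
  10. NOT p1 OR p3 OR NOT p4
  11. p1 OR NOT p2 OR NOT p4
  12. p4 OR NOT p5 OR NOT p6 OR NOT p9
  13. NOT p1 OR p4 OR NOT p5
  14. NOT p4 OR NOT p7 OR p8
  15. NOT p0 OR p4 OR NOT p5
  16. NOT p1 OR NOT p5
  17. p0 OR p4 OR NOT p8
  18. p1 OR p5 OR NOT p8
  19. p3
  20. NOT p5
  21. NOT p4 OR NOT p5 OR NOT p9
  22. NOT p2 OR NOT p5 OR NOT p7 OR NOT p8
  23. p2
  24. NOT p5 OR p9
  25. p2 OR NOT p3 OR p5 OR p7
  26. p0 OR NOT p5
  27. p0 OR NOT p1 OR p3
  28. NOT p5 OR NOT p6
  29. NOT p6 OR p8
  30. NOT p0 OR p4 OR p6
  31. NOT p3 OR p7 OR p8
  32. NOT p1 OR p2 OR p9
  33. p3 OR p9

p0 = False, p1 = True, p2 = True, p3 = True, p4 = True, p5 = False, p6 = False, p7 = True, p8 = True, p9 = False

Unit clause (p3) forces p3 = True.
Unit clause (NOT p5) forces p5 = False.
Unit clause (p2) forces p2 = True.
Try p0 = True:
  (NOT p0 OR NOT p7) forces p7 = False.
  (NOT p0 OR NOT p1 OR NOT p3) forces p1 = False.
  (p1 OR NOT p2 OR NOT p4) forces p4 = False.
  (p1 OR p5 OR NOT p8) forces p8 = False.
  clause (NOT p3 OR p7 OR p8) is falsified — backtrack.
So p0 = False.
Set p1 = True.
  then (p0 OR NOT p1 OR p8) forces p8 = True.
  then (p0 OR p4 OR NOT p8) forces p4 = True.
Set p6 = False.
Set p7 = True.
Set p9 = False.
All clauses satisfied.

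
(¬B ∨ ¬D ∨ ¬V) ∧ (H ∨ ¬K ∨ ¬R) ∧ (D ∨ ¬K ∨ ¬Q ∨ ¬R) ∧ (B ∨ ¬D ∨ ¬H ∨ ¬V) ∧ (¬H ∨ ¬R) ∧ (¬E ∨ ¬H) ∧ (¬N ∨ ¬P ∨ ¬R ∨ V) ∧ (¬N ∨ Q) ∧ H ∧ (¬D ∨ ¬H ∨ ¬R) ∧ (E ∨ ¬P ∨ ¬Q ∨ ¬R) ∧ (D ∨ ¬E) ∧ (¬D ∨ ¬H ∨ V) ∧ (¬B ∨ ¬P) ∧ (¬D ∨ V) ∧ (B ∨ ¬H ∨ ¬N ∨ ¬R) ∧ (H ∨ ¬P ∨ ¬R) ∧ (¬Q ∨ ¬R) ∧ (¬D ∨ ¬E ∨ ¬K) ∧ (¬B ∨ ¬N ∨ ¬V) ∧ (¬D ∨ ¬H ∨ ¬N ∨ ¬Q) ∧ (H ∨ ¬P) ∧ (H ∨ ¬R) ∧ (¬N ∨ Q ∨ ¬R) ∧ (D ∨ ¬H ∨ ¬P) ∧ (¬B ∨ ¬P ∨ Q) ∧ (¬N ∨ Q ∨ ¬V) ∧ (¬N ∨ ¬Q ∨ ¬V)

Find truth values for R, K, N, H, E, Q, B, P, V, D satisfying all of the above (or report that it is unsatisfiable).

R: False, K: True, N: True, H: True, E: False, Q: True, B: True, P: False, V: False, D: False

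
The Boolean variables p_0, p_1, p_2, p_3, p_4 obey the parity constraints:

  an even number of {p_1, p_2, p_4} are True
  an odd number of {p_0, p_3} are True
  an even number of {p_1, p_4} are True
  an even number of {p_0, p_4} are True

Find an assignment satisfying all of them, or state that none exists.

p_0: False; p_1: False; p_2: False; p_3: True; p_4: False

{p_1, p_2, p_4}: 0 true → even ✓
{p_0, p_3}: 1 true → odd ✓
{p_1, p_4}: 0 true → even ✓
{p_0, p_4}: 0 true → even ✓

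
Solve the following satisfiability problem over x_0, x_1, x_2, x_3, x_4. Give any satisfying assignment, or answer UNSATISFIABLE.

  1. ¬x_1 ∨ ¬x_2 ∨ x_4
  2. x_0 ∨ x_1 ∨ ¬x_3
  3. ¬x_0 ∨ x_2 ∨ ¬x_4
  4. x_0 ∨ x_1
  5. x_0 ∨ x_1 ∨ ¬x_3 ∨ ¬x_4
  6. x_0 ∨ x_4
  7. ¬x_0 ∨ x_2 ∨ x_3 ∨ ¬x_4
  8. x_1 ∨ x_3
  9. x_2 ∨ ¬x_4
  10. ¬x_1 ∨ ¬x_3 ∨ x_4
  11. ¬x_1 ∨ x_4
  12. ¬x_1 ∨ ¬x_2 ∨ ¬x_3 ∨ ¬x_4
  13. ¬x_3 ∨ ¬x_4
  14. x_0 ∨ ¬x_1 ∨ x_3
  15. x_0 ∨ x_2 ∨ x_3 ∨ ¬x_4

Try x_0 = False:
  (x_0 ∨ x_1) forces x_1 = True.
  (x_0 ∨ x_4) forces x_4 = True.
  (x_2 ∨ ¬x_4) forces x_2 = True.
  (¬x_1 ∨ ¬x_2 ∨ ¬x_3 ∨ ¬x_4) forces x_3 = False.
  clause (x_0 ∨ ¬x_1 ∨ x_3) is falsified — backtrack.
So x_0 = True.
Set x_1 = False.
  then (x_1 ∨ x_3) forces x_3 = True.
  then (¬x_3 ∨ ¬x_4) forces x_4 = False.
Set x_2 = True.
All clauses satisfied.

x_0 = True, x_1 = False, x_2 = True, x_3 = True, x_4 = False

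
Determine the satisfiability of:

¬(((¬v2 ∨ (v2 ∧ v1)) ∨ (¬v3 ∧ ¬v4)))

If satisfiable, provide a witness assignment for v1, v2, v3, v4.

v1 = False; v2 = True; v3 = False; v4 = True

  ¬(((¬v2 ∨ (v2 ∧ v1)) ∨ (¬v3 ∧ ¬v4))) = True
    (¬v2 ∨ (v2 ∧ v1)) ∨ (¬v3 ∧ ¬v4) = False
      ¬v2 ∨ (v2 ∧ v1) = False
        ¬v2 = False
        v2 ∧ v1 = False
      ¬v3 ∧ ¬v4 = False
        ¬v3 = True
        ¬v4 = False
The formula evaluates to True.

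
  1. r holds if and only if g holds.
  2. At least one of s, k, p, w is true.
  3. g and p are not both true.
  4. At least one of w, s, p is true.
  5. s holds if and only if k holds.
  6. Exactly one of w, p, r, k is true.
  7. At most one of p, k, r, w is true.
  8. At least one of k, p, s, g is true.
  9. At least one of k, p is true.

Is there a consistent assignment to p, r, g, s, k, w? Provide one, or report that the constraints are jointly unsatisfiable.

p = True, r = False, g = False, s = False, k = False, w = False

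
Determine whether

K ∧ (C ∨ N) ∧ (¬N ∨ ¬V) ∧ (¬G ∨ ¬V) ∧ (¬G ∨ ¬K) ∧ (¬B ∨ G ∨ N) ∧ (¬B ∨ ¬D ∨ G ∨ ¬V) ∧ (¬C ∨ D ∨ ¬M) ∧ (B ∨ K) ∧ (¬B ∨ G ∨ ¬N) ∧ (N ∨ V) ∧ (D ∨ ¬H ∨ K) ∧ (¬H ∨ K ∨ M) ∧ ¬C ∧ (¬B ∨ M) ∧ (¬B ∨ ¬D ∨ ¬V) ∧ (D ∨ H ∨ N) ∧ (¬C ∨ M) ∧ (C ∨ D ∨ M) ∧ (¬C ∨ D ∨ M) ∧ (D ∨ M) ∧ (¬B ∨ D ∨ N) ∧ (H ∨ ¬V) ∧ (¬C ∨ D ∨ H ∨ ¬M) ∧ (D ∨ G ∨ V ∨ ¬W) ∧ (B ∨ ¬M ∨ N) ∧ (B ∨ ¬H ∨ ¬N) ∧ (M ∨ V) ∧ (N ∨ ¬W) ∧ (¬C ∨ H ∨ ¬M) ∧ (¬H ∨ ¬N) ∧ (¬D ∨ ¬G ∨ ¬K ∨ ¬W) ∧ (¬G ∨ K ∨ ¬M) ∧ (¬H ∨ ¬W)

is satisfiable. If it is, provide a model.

H: False, G: False, V: False, B: False, M: True, N: True, K: True, D: False, C: False, W: False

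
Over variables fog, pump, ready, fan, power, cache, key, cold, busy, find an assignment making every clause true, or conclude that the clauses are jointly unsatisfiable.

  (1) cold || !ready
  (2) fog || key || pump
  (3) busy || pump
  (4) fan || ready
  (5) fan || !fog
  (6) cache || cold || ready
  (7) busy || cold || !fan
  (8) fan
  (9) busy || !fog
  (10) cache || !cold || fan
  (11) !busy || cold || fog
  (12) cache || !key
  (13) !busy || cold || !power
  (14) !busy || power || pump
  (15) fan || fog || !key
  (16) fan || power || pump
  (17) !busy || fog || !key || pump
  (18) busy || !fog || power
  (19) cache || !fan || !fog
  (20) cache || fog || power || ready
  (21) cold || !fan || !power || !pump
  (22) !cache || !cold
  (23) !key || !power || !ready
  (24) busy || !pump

Unit clause (fan) forces fan = True.
Set fog = False.
Set pump = True.
  then (busy || !pump) forces busy = True.
  then (!busy || cold || fog) forces cold = True.
  then (!cache || !cold) forces cache = False.
  then (cache || !key) forces key = False.
Set ready = False.
  then (cache || fog || power || ready) forces power = True.
All clauses satisfied.

fog = False; pump = True; ready = False; fan = True; power = True; cache = False; key = False; cold = True; busy = True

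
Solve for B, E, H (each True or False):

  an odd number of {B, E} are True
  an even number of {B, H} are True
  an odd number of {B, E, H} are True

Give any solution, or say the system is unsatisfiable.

B=F, E=T, H=F

{B, E}: 1 true → odd ✓
{B, H}: 0 true → even ✓
{B, E, H}: 1 true → odd ✓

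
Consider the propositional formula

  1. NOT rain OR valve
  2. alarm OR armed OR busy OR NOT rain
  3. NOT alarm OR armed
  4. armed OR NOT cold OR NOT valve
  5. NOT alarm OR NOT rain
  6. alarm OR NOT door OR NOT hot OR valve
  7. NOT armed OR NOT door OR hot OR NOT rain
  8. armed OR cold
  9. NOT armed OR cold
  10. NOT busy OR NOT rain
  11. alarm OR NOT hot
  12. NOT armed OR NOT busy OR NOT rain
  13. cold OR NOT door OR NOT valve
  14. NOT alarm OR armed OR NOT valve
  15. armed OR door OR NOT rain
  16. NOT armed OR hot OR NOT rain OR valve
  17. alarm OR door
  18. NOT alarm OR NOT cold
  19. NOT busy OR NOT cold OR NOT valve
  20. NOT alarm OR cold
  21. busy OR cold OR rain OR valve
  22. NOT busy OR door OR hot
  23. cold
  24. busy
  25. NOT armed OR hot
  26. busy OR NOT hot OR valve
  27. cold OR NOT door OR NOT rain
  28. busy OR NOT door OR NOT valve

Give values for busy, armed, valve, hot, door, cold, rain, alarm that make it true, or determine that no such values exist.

Unit clause (cold) forces cold = True.
Unit clause (busy) forces busy = True.
In (NOT busy OR NOT rain) only NOT rain is left, so rain = False.
In (NOT alarm OR NOT cold) only NOT alarm is left, so alarm = False.
In (NOT busy OR NOT cold OR NOT valve) only NOT valve is left, so valve = False.
In (alarm OR NOT hot) only NOT hot is left, so hot = False.
In (alarm OR door) only door is left, so door = True.
In (NOT armed OR hot) only NOT armed is left, so armed = False.
All clauses satisfied.

busy=T; armed=F; valve=F; hot=F; door=T; cold=T; rain=F; alarm=F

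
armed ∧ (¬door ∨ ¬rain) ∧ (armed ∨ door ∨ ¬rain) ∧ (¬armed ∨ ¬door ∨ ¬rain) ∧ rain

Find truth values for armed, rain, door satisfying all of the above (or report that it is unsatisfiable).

armed = True, rain = True, door = False

Unit clause (armed) forces armed = True.
Unit clause (rain) forces rain = True.
In (¬door ∨ ¬rain) only ¬door is left, so door = False.
Check each clause:
  (armed): armed holds.
  (¬door ∨ ¬rain): ¬door holds.
  (armed ∨ door ∨ ¬rain): armed holds.
  (¬armed ∨ ¬door ∨ ¬rain): ¬door holds.
  (rain): rain holds.
All clauses satisfied.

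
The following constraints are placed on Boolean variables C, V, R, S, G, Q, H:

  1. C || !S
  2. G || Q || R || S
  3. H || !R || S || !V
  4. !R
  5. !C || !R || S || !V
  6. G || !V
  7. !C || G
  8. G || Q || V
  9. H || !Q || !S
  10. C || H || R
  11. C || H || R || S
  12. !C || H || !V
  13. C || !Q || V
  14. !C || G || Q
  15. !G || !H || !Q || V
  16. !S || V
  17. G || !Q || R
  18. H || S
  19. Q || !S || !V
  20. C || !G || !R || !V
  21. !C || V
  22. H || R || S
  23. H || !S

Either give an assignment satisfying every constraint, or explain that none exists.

C = False; V = True; R = False; S = False; G = True; Q = False; H = True

Unit clause (!R) forces R = False.
Set C = False.
  then (C || !S) forces S = False.
  then (C || H || R) forces H = True.
Set V = True.
  then (G || !V) forces G = True.
Set Q = False.
All clauses satisfied.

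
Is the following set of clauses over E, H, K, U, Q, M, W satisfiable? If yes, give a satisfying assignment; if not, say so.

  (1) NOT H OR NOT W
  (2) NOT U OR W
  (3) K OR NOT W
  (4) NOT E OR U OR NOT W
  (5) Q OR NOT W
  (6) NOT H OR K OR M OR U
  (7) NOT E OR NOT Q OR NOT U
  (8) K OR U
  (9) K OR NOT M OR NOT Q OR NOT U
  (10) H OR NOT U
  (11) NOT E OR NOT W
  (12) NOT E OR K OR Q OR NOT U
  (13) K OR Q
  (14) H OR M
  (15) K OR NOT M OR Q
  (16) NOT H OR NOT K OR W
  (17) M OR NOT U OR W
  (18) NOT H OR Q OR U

E=T, H=F, K=T, U=F, Q=T, M=T, W=F

Set E = True.
  then (NOT E OR NOT W) forces W = False.
  then (NOT U OR W) forces U = False.
  then (K OR U) forces K = True.
  then (NOT H OR NOT K OR W) forces H = False.
  then (H OR M) forces M = True.
Set Q = True.
All clauses satisfied.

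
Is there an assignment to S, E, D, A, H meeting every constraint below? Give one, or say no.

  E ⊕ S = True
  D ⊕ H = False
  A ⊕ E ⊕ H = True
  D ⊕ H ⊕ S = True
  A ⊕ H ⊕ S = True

Unsatisfiable — no assignment works.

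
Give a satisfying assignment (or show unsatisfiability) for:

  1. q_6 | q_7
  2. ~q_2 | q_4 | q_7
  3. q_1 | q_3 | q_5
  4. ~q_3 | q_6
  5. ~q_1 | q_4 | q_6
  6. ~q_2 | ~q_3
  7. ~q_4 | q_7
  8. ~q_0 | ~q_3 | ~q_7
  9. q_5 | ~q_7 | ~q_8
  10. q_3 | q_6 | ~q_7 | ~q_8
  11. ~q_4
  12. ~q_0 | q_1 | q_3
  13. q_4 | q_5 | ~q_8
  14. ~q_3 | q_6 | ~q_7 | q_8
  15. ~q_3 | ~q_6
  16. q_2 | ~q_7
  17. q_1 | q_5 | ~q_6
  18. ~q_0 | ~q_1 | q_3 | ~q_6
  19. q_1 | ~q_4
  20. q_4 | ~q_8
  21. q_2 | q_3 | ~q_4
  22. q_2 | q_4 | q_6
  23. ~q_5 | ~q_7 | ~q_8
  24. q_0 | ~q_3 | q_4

q_0=F, q_1=T, q_2=T, q_3=F, q_4=F, q_5=T, q_6=T, q_7=T, q_8=F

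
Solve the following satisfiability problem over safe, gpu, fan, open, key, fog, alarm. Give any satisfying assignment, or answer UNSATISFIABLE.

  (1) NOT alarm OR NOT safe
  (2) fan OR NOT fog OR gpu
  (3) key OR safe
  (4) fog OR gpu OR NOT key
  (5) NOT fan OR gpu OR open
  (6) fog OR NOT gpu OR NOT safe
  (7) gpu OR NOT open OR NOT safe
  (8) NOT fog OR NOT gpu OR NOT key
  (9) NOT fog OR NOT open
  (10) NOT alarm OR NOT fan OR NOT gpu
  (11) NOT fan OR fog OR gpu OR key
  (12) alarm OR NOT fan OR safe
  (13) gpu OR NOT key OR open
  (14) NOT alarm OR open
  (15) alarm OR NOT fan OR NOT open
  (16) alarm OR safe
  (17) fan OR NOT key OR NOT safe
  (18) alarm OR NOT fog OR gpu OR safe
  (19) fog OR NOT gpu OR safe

safe: True, gpu: True, fan: False, open: False, key: False, fog: True, alarm: False

Set safe = True.
  then (NOT alarm OR NOT safe) forces alarm = False.
Set gpu = True.
  then (fog OR NOT gpu OR NOT safe) forces fog = True.
  then (NOT fog OR NOT gpu OR NOT key) forces key = False.
  then (NOT fog OR NOT open) forces open = False.
Set fan = False.
All clauses satisfied.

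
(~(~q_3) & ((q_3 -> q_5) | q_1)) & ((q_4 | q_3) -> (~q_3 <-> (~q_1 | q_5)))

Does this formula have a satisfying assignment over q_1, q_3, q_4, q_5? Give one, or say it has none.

q_1 = True, q_3 = True, q_4 = False, q_5 = False

  ~(~q_3) & ((q_3 -> q_5) | q_1) = True
    ~(~q_3) = True
      ~q_3 = False
    (q_3 -> q_5) | q_1 = True
      q_3 -> q_5 = False
  (q_4 | q_3) -> (~q_3 <-> (~q_1 | q_5)) = True
    q_4 | q_3 = True
    ~q_3 <-> (~q_1 | q_5) = True
      ~q_3 = False
      ~q_1 | q_5 = False
        ~q_1 = False
Both conjuncts True, so the formula holds.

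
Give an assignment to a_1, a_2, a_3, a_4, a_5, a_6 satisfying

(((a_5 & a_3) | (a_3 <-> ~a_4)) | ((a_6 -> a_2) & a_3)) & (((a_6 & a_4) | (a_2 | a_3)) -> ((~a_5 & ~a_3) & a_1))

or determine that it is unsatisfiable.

a_1=F; a_2=F; a_3=F; a_4=T; a_5=T; a_6=F

  ((a_5 & a_3) | (a_3 <-> ~a_4)) | ((a_6 -> a_2) & a_3) = True
    (a_5 & a_3) | (a_3 <-> ~a_4) = True
      a_5 & a_3 = False
      a_3 <-> ~a_4 = True
        ~a_4 = False
    (a_6 -> a_2) & a_3 = False
      a_6 -> a_2 = True
  ((a_6 & a_4) | (a_2 | a_3)) -> ((~a_5 & ~a_3) & a_1) = True
    (a_6 & a_4) | (a_2 | a_3) = False
      a_6 & a_4 = False
      a_2 | a_3 = False
    (~a_5 & ~a_3) & a_1 = False
      ~a_5 & ~a_3 = False
        ~a_5 = False
        ~a_3 = True
Both conjuncts True, so the formula holds.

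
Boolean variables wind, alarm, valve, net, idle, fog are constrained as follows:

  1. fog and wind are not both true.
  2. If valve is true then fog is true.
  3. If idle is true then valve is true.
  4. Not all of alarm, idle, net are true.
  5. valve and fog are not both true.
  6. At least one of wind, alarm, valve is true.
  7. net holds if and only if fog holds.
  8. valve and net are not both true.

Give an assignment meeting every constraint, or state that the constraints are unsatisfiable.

wind: True; alarm: True; valve: False; net: False; idle: False; fog: False

  (1) fog=F, wind=T — not both ✓
  (2) valve=F ⇒ fog: vacuous ✓
  (3) idle=F ⇒ valve: vacuous ✓
  (4) {alarm, idle, net}: 1/3 true — not all ✓
  (5) valve=F, fog=F — not both ✓
  (6) {wind, alarm, valve}: 2 true — at least one ✓
  (7) net=F, fog=F — same ✓
  (8) valve=F, net=F — not both ✓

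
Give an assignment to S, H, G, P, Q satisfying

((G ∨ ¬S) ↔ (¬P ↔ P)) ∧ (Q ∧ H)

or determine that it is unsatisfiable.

S=T, H=T, G=F, P=T, Q=T

  (G ∨ ¬S) ↔ (¬P ↔ P) = True
    G ∨ ¬S = False
      ¬S = False
    ¬P ↔ P = False
      ¬P = False
  Q ∧ H = True
Both conjuncts True, so the formula holds.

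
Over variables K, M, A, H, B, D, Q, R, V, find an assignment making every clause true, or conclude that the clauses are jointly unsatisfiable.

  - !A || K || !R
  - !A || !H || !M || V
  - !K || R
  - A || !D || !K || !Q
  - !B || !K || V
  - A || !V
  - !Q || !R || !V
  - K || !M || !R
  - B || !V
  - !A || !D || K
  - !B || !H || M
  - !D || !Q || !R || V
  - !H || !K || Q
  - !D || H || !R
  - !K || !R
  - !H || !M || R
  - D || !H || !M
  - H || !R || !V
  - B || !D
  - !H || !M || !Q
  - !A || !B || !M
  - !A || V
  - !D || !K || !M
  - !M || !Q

Try K = True:
  (!K || R) forces R = True.
  clause (!K || !R) is falsified — backtrack.
So K = False.
Set M = False.
Set A = False.
  then (A || !V) forces V = False.
Set H = False.
Set B = True.
Set D = False.
Set Q = True.
Set R = False.
All clauses satisfied.

K = False, M = False, A = False, H = False, B = True, D = False, Q = True, R = False, V = False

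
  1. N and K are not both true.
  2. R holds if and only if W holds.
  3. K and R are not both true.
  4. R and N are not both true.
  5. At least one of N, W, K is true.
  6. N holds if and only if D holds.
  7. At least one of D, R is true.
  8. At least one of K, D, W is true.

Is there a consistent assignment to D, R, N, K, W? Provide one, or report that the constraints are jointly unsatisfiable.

D = False, R = True, N = False, K = False, W = True

  (1) N=F, K=F — not both ✓
  (2) R=T, W=T — same ✓
  (3) K=F, R=T — not both ✓
  (4) R=T, N=F — not both ✓
  (5) {N, W, K}: 1 true — at least one ✓
  (6) N=F, D=F — same ✓
  (7) {D, R}: 1 true — at least one ✓
  (8) {K, D, W}: 1 true — at least one ✓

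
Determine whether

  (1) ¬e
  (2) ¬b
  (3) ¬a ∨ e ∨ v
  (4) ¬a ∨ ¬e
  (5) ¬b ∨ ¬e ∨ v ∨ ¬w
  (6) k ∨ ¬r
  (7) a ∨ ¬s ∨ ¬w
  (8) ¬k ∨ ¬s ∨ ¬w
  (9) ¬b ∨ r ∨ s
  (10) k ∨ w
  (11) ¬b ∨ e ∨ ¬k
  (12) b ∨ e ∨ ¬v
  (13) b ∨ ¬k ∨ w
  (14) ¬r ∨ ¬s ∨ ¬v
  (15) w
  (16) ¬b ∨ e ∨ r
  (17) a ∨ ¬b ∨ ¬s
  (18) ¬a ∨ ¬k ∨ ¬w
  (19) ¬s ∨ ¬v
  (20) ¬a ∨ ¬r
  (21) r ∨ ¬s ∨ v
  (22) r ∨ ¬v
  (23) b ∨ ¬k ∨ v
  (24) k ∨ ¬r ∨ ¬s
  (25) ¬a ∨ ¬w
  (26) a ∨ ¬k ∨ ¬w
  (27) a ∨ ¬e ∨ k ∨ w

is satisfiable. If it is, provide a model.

e=F, w=T, b=F, s=F, v=F, r=F, a=F, k=F

Unit clause (¬e) forces e = False.
Unit clause (¬b) forces b = False.
In (b ∨ e ∨ ¬v) only ¬v is left, so v = False.
Unit clause (w) forces w = True.
In (b ∨ ¬k ∨ v) only ¬k is left, so k = False.
In (¬a ∨ ¬w) only ¬a is left, so a = False.
In (k ∨ ¬r) only ¬r is left, so r = False.
In (a ∨ ¬s ∨ ¬w) only ¬s is left, so s = False.
All clauses satisfied.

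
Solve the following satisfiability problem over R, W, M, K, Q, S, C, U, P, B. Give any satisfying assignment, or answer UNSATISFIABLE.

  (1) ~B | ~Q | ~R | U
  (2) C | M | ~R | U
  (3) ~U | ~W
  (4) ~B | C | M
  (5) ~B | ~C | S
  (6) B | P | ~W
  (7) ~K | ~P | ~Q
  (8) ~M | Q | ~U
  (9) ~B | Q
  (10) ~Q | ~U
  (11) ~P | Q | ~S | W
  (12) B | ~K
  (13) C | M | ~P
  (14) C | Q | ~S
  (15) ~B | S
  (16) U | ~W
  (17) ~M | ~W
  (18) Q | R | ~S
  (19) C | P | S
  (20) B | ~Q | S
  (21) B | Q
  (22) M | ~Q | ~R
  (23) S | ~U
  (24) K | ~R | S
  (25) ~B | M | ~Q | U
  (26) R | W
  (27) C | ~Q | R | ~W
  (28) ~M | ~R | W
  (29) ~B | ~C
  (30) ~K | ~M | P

Unsatisfiable

Case W = True:
  (~U | ~W) forces U = False.
  Clause (U | ~W) is falsified — contradiction.
Case W = False:
  (R | W) forces R = True.
  (~M | ~R | W) forces M = False.
  (M | ~Q | ~R) forces Q = False.
  (~B | Q) forces B = False.
  Clause (B | Q) is falsified — contradiction.
Both cases fail, so the formula is unsatisfiable.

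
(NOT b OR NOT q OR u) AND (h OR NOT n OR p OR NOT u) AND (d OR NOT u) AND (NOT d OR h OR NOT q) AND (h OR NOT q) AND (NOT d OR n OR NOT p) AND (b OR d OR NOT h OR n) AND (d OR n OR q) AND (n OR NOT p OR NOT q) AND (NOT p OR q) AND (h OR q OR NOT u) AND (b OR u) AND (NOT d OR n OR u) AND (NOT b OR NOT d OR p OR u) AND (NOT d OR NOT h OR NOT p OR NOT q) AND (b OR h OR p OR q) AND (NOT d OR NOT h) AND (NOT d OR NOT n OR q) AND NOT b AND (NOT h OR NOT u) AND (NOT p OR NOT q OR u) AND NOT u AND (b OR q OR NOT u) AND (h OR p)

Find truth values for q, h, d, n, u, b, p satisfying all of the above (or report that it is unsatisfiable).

No satisfying assignment exists.

Case u = True:
  Clause (NOT u) is falsified — contradiction.
Case u = False:
  (b OR u) forces b = True.
  Clause (NOT b) is falsified — contradiction.
Both cases fail, so the formula is unsatisfiable.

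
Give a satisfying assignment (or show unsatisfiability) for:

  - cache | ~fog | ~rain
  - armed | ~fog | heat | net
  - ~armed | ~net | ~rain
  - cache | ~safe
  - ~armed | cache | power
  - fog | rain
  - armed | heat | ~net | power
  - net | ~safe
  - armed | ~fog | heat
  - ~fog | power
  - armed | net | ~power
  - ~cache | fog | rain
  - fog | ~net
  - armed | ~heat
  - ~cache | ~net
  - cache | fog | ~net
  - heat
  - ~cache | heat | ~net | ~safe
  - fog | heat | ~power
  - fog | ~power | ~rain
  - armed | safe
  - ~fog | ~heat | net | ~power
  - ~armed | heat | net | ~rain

heat=T; armed=T; fog=F; safe=F; power=F; rain=T; net=F; cache=T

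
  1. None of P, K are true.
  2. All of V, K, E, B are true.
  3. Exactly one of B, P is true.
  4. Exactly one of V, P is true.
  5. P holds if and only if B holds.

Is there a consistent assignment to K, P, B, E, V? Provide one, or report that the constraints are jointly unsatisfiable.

Unsatisfiable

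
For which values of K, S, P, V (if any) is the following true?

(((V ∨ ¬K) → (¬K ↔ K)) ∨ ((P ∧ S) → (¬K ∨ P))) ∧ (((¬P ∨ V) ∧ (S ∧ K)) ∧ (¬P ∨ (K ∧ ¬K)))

K = True, S = True, P = False, V = True

  ((V ∨ ¬K) → (¬K ↔ K)) ∨ ((P ∧ S) → (¬K ∨ P)) = True
    (V ∨ ¬K) → (¬K ↔ K) = False
      V ∨ ¬K = True
        ¬K = False
      ¬K ↔ K = False
        ¬K = False
    (P ∧ S) → (¬K ∨ P) = True
      P ∧ S = False
      ¬K ∨ P = False
        ¬K = False
  ((¬P ∨ V) ∧ (S ∧ K)) ∧ (¬P ∨ (K ∧ ¬K)) = True
    (¬P ∨ V) ∧ (S ∧ K) = True
      ¬P ∨ V = True
        ¬P = True
      S ∧ K = True
    ¬P ∨ (K ∧ ¬K) = True
      ¬P = True
      K ∧ ¬K = False
        ¬K = False
Both conjuncts True, so the formula holds.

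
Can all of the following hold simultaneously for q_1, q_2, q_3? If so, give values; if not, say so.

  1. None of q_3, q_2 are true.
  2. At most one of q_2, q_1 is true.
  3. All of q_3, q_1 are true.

No satisfying assignment exists.

Case q_3 = True:
  Constraint (1) is violated (q_3=T) — contradiction.
Case q_3 = False:
  Constraint (3) is violated (q_3=F) — contradiction.
Both cases fail — unsatisfiable.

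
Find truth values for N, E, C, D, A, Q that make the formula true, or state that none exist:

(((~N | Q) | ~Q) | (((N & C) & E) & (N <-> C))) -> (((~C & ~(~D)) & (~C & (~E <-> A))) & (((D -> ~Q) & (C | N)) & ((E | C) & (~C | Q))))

N = True; E = True; C = False; D = True; A = False; Q = False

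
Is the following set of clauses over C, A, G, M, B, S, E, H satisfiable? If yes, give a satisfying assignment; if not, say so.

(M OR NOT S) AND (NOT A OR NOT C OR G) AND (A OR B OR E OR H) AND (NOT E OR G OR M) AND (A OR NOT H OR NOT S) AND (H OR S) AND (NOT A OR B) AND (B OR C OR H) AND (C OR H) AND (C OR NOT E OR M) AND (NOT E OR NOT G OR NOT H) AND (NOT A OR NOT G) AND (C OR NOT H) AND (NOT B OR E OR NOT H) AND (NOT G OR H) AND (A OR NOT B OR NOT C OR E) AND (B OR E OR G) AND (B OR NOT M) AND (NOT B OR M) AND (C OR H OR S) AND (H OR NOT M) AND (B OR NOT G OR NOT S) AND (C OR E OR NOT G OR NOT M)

C = True, A = False, G = False, M = True, B = True, S = False, E = True, H = True

Try C = False:
  (C OR H) forces H = True.
  clause (C OR NOT H) is falsified — backtrack.
So C = True.
Set A = False.
Set G = False.
Set M = True.
  then (B OR NOT M) forces B = True.
  then (H OR NOT M) forces H = True.
  then (A OR NOT H OR NOT S) forces S = False.
  then (NOT B OR E OR NOT H) forces E = True.
All clauses satisfied.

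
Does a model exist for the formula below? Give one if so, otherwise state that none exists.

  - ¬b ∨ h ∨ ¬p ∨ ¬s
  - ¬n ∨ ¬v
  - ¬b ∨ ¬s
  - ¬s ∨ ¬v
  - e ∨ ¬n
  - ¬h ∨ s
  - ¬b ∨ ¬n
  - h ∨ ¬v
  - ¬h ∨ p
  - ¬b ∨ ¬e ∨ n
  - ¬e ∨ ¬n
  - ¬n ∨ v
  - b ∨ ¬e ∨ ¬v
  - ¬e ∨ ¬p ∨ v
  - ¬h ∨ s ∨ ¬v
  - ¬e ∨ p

Set h = False.
  then (h ∨ ¬v) forces v = False.
  then (¬n ∨ v) forces n = False.
Set s = False.
Set b = True.
  then (¬b ∨ ¬e ∨ n) forces e = False.
Set p = False.
All clauses satisfied.

h = False; n = False; v = False; s = False; b = True; p = False; e = False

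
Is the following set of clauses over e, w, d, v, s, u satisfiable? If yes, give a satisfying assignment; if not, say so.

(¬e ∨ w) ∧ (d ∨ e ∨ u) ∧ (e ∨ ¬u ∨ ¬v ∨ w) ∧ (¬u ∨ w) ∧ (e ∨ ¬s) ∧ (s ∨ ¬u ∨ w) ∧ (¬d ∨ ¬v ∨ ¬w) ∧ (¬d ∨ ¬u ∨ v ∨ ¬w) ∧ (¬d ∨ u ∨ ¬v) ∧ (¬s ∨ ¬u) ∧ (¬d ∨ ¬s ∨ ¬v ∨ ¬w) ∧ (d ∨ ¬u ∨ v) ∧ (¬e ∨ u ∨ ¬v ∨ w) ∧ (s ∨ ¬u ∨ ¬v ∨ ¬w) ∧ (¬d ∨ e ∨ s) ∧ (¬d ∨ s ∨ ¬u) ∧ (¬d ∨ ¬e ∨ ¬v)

Set e = True.
  then (¬e ∨ w) forces w = True.
Set d = False.
Set v = True.
Set s = False.
  then (s ∨ ¬u ∨ ¬v ∨ ¬w) forces u = False.
All clauses satisfied.

e = True, w = True, d = False, v = True, s = False, u = False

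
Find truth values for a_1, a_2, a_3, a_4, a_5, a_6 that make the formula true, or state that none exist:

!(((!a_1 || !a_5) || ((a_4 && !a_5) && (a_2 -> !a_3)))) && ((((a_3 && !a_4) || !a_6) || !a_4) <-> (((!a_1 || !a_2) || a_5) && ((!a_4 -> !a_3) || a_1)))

a_1 = True; a_2 = True; a_3 = False; a_4 = False; a_5 = True; a_6 = True

  !(((!a_1 || !a_5) || ((a_4 && !a_5) && (a_2 -> !a_3)))) = True
    (!a_1 || !a_5) || ((a_4 && !a_5) && (a_2 -> !a_3)) = False
      !a_1 || !a_5 = False
        !a_1 = False
        !a_5 = False
      (a_4 && !a_5) && (a_2 -> !a_3) = False
        a_4 && !a_5 = False
          !a_5 = False
        a_2 -> !a_3 = True
          !a_3 = True
  (((a_3 && !a_4) || !a_6) || !a_4) <-> (((!a_1 || !a_2) || a_5) && ((!a_4 -> !a_3) || a_1)) = True
    ((a_3 && !a_4) || !a_6) || !a_4 = True
      (a_3 && !a_4) || !a_6 = False
        a_3 && !a_4 = False
          !a_4 = True
        !a_6 = False
      !a_4 = True
    ((!a_1 || !a_2) || a_5) && ((!a_4 -> !a_3) || a_1) = True
      (!a_1 || !a_2) || a_5 = True
        !a_1 || !a_2 = False
          !a_1 = False
          !a_2 = False
      (!a_4 -> !a_3) || a_1 = True
        !a_4 -> !a_3 = True
          !a_4 = True
          !a_3 = True
Both conjuncts True, so the formula holds.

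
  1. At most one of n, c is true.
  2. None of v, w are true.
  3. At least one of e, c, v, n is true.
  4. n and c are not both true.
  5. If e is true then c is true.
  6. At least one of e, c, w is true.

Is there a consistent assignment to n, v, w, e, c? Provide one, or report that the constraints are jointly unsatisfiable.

n=F, v=F, w=F, e=F, c=T

  (1) {n, c}: 1 true — at most one ✓
  (2) {v, w}: 0 true — none ✓
  (3) {e, c, v, n}: 1 true — at least one ✓
  (4) n=F, c=T — not both ✓
  (5) e=F ⇒ c: vacuous ✓
  (6) {e, c, w}: 1 true — at least one ✓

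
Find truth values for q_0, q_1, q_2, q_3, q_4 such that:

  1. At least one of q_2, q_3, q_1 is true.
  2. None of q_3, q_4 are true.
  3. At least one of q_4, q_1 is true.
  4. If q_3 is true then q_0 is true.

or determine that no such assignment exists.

q_0: True; q_1: True; q_2: True; q_3: False; q_4: False

  (1) {q_2, q_3, q_1}: 2 true — at least one ✓
  (2) {q_3, q_4}: 0 true — none ✓
  (3) {q_4, q_1}: 1 true — at least one ✓
  (4) q_3=F ⇒ q_0: vacuous ✓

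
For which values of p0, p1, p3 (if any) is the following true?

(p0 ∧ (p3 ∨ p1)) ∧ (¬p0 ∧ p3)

The formula is unsatisfiable.

Case p0 = True: the conjunct ¬p0 is False.
Case p0 = False: the conjunct p0 is False.
Both cases fail — unsatisfiable.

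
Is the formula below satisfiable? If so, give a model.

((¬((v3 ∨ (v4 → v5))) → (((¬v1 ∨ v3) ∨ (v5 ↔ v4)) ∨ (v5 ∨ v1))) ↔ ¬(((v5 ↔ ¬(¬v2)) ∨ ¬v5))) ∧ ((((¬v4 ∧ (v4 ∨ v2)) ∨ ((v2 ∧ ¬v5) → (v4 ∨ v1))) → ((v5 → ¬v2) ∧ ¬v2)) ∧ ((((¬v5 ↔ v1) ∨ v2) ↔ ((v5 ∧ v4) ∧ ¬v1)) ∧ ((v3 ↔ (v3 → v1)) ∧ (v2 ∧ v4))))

Unsatisfiable

Case v2 = True: the formula simplifies to ((¬((v3 ∨ (v4 → v5))) → (((¬v1 ∨ v3) ∨ (v5 ↔ v4)) ∨ (v5 ∨ v1))) ↔ ¬((v5 ∨ ¬v5))) ∧ (¬((¬v4 ∨ (¬v5 → (v4 ∨ v1)))) ∧ (((v5 ∧ v4) ∧ ¬v1) ∧ ((v3 ↔ (v3 → v1)) ∧ v4))).
  v4 = True: the conjunct ¬((¬v4 ∨ (¬v5 → (v4 ∨ v1)))) becomes ¬((False ∨ True)) = False.
  v4 = False: the conjunct ¬((¬v4 ∨ (¬v5 → (v4 ∨ v1)))) becomes ¬((True ∨ (¬v5 → v1))) = False.
Case v2 = False: the conjunct v2 is False.
Both cases fail — unsatisfiable.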